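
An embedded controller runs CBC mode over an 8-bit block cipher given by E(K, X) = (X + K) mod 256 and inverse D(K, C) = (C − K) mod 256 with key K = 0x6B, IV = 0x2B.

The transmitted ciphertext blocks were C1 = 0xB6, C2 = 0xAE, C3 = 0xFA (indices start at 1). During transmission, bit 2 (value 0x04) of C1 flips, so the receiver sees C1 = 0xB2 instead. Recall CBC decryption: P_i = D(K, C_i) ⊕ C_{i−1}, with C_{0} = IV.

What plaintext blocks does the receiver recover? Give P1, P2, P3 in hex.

P1 = 0x6C, P2 = 0xF1, P3 = 0x21

Only C1 changed, to 0xB2. In CBC, a change in C_i garbles P_i and flips the same bit in P_{i+1}. Decrypting the received ciphertext:
P1: D(K, 0xB2) = 0x47; 0x47 ⊕ 0x2B = 0x6C.
P2: D(K, 0xAE) = 0x43; 0x43 ⊕ 0xB2 = 0xF1.
P3: D(K, 0xFA) = 0x8F; 0x8F ⊕ 0xAE = 0x21.
Blocks that differ from the original plaintext: P1, P2.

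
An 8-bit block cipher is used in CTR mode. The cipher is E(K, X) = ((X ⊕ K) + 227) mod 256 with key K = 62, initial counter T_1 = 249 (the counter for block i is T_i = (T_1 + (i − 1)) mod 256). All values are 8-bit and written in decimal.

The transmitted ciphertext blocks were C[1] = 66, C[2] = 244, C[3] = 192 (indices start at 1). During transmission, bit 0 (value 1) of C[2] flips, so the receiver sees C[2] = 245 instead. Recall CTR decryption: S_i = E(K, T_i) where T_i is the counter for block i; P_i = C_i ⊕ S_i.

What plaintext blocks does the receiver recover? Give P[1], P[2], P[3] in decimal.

Only C[2] changed, to 245. In CTR, a change in C_i flips the same bit in P_i only; the keystream is unaffected. Decrypting the received ciphertext:
P[1]: T = 249, S = E(K, T) = 170; 66 ⊕ 170 = 232.
P[2]: T = 250, S = E(K, T) = 167; 245 ⊕ 167 = 82.
P[3]: T = 251, S = E(K, T) = 168; 192 ⊕ 168 = 104.
Blocks that differ from the original plaintext: P[2].

P[1] = 232, P[2] = 82, P[3] = 104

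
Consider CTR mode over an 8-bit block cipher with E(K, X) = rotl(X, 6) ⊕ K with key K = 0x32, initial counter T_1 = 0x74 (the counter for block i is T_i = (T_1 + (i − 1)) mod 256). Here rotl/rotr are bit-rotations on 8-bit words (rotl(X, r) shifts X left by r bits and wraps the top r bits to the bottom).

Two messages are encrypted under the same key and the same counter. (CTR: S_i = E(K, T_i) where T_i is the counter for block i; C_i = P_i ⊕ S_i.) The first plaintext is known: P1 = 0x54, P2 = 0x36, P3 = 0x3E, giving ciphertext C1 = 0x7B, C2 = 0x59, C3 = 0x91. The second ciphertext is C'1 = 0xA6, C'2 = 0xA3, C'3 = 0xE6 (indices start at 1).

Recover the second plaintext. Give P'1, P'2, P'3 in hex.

In CTR with a reused counter, both messages share the same keystream S_i, so C_i ⊕ C'_i = P_i ⊕ P'_i and thus P'_i = P_i ⊕ C_i ⊕ C'_i.
P'1: 0x54 ⊕ 0x7B ⊕ 0xA6 = 0x89.
P'2: 0x36 ⊕ 0x59 ⊕ 0xA3 = 0xCC.
P'3: 0x3E ⊕ 0x91 ⊕ 0xE6 = 0x49.

P'1 = 0x89, P'2 = 0xCC, P'3 = 0x49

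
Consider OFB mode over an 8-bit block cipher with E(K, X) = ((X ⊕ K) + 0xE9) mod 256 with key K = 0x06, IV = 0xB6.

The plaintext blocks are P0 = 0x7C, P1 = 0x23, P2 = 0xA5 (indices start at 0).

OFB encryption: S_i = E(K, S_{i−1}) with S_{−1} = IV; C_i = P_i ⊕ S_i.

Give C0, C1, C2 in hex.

C0 = 0xE5, C1 = 0xAB, C2 = 0xD2

C0: S = E(K, 0xB6) = 0x99; 0x7C ⊕ 0x99 = 0xE5.
C1: S = E(K, 0x99) = 0x88; 0x23 ⊕ 0x88 = 0xAB.
C2: S = E(K, 0x88) = 0x77; 0xA5 ⊕ 0x77 = 0xD2.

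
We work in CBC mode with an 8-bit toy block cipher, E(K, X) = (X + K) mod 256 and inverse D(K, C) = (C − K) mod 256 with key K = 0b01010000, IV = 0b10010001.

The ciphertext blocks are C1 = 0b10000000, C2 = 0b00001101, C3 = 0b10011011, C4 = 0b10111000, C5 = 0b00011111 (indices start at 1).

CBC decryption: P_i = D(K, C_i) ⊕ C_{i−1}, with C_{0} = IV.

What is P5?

P5: D(K, 0b00011111) = 0b11001111; 0b11001111 ⊕ 0b10111000 = 0b01110111.

P5 = 0b01110111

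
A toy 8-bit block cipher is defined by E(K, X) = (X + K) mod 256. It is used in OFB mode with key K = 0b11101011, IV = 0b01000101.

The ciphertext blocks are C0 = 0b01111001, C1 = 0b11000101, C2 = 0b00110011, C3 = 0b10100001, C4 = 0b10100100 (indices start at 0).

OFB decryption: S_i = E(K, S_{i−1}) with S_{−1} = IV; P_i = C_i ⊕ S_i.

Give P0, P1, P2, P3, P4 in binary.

P0: S = E(K, 0b01000101) = 0b00110000; 0b01111001 ⊕ 0b00110000 = 0b01001001.
P1: S = E(K, 0b00110000) = 0b00011011; 0b11000101 ⊕ 0b00011011 = 0b11011110.
P2: S = E(K, 0b00011011) = 0b00000110; 0b00110011 ⊕ 0b00000110 = 0b00110101.
P3: S = E(K, 0b00000110) = 0b11110001; 0b10100001 ⊕ 0b11110001 = 0b01010000.
P4: S = E(K, 0b11110001) = 0b11011100; 0b10100100 ⊕ 0b11011100 = 0b01111000.

P0 = 0b01001001, P1 = 0b11011110, P2 = 0b00110101, P3 = 0b01010000, P4 = 0b01111000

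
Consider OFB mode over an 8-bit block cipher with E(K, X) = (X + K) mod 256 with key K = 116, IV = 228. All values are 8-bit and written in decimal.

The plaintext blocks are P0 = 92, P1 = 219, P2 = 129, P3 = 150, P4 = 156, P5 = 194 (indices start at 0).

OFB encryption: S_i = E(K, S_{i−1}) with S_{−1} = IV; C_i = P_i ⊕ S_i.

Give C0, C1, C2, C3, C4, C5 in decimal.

C0 = 4, C1 = 23, C2 = 193, C3 = 34, C4 = 180, C5 = 94

C0: S = E(K, 228) = 88; 92 ⊕ 88 = 4.
C1: S = E(K, 88) = 204; 219 ⊕ 204 = 23.
C2: S = E(K, 204) = 64; 129 ⊕ 64 = 193.
C3: S = E(K, 64) = 180; 150 ⊕ 180 = 34.
C4: S = E(K, 180) = 40; 156 ⊕ 40 = 180.
C5: S = E(K, 40) = 156; 194 ⊕ 156 = 94.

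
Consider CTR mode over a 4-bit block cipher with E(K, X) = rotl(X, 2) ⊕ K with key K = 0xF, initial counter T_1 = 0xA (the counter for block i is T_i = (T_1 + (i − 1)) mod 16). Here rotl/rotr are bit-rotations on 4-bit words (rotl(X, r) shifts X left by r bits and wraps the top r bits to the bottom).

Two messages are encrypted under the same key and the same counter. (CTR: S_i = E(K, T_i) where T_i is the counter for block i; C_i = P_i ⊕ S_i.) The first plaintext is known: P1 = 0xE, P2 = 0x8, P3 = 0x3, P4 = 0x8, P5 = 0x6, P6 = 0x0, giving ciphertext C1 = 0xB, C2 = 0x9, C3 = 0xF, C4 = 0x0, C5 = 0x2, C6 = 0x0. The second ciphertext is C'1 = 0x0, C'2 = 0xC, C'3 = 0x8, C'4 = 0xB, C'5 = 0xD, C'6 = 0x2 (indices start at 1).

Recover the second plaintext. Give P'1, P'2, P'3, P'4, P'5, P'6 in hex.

In CTR with a reused counter, both messages share the same keystream S_i, so C_i ⊕ C'_i = P_i ⊕ P'_i and thus P'_i = P_i ⊕ C_i ⊕ C'_i.
P'1: 0xE ⊕ 0xB ⊕ 0x0 = 0x5.
P'2: 0x8 ⊕ 0x9 ⊕ 0xC = 0xD.
P'3: 0x3 ⊕ 0xF ⊕ 0x8 = 0x4.
P'4: 0x8 ⊕ 0x0 ⊕ 0xB = 0x3.
P'5: 0x6 ⊕ 0x2 ⊕ 0xD = 0x9.
P'6: 0x0 ⊕ 0x0 ⊕ 0x2 = 0x2.

P'1 = 0x5, P'2 = 0xD, P'3 = 0x4, P'4 = 0x3, P'5 = 0x9, P'6 = 0x2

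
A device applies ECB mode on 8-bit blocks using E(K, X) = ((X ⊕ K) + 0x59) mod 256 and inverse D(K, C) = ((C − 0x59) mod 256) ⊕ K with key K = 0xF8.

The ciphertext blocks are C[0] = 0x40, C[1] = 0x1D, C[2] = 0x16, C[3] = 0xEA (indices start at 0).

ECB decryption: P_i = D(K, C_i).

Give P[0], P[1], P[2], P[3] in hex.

P[0]: D(K, 0x40) = 0x1F.
P[1]: D(K, 0x1D) = 0x3C.
P[2]: D(K, 0x16) = 0x45.
P[3]: D(K, 0xEA) = 0x69.

P[0] = 0x1F, P[1] = 0x3C, P[2] = 0x45, P[3] = 0x69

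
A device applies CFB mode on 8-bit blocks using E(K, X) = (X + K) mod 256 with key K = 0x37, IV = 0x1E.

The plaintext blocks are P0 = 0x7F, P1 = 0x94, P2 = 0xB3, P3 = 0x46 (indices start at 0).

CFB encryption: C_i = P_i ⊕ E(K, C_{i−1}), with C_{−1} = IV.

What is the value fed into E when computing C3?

0x9F

C0: E(K, 0x1E) = 0x55; 0x7F ⊕ 0x55 = 0x2A.
C1: E(K, 0x2A) = 0x61; 0x94 ⊕ 0x61 = 0xF5.
C2: E(K, 0xF5) = 0x2C; 0xB3 ⊕ 0x2C = 0x9F.
C3: E(K, 0x9F) = 0xD6; 0x46 ⊕ 0xD6 = 0x90.
So the input to E for block 3 is 0x9F.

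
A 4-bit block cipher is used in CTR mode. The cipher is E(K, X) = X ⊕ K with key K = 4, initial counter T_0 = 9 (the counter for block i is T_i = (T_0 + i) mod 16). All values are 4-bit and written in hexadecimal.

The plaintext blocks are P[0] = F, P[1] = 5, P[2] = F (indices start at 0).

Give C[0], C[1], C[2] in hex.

C[0] = 2, C[1] = B, C[2] = 0

CTR encryption: S_i = E(K, T_i) where T_i is the counter for block i; C_i = P_i ⊕ S_i.
C[0]: T = 9, S = E(K, T) = D; F ⊕ D = 2.
C[1]: T = A, S = E(K, T) = E; 5 ⊕ E = B.
C[2]: T = B, S = E(K, T) = F; F ⊕ F = 0.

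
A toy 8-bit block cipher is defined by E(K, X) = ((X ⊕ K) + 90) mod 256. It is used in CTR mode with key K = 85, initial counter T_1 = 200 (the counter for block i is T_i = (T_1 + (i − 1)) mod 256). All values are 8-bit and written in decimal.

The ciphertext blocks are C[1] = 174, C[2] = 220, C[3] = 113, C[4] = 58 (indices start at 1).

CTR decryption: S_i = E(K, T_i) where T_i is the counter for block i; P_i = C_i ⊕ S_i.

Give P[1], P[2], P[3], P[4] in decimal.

P[1]: T = 200, S = E(K, T) = 247; 174 ⊕ 247 = 89.
P[2]: T = 201, S = E(K, T) = 246; 220 ⊕ 246 = 42.
P[3]: T = 202, S = E(K, T) = 249; 113 ⊕ 249 = 136.
P[4]: T = 203, S = E(K, T) = 248; 58 ⊕ 248 = 194.

P[1] = 89, P[2] = 42, P[3] = 136, P[4] = 194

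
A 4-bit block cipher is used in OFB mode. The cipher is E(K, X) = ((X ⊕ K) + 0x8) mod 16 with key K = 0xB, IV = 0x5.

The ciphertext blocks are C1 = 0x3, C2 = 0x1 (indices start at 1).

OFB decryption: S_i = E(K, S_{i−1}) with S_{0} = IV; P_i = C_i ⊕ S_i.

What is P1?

P1: S = E(K, 0x5) = 0x6; 0x3 ⊕ 0x6 = 0x5.

P1 = 0x5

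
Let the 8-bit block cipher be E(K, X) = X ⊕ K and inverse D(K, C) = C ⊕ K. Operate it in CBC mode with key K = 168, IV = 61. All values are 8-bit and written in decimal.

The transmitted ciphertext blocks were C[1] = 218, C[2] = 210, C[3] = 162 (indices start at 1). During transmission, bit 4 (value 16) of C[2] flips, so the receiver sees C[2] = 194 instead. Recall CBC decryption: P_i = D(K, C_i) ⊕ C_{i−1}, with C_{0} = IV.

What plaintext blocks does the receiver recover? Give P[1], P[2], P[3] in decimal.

Only C[2] changed, to 194. In CBC, a change in C_i garbles P_i and flips the same bit in P_{i+1}. Decrypting the received ciphertext:
P[1]: D(K, 218) = 114; 114 ⊕ 61 = 79.
P[2]: D(K, 194) = 106; 106 ⊕ 218 = 176.
P[3]: D(K, 162) = 10; 10 ⊕ 194 = 200.
Blocks that differ from the original plaintext: P[2], P[3].

P[1] = 79, P[2] = 176, P[3] = 200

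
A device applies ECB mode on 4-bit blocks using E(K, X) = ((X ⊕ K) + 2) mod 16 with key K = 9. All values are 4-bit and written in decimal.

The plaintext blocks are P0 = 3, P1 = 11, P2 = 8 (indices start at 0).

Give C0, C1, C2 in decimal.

ECB encryption: C_i = E(K, P_i).
C0: E(K, 3) = 12.
C1: E(K, 11) = 4.
C2: E(K, 8) = 3.

C0 = 12, C1 = 4, C2 = 3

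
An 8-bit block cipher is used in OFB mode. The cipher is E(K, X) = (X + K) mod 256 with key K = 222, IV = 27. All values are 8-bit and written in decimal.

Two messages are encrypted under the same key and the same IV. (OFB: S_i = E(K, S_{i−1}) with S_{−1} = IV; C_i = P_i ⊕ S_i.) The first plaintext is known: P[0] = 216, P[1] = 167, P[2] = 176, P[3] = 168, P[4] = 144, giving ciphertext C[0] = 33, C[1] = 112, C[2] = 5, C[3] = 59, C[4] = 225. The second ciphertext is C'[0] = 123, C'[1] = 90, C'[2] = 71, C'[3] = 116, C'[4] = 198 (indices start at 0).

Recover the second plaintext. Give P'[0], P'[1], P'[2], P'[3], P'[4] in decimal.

P'[0] = 130, P'[1] = 141, P'[2] = 242, P'[3] = 231, P'[4] = 183

In OFB with a reused IV, both messages share the same keystream S_i, so C_i ⊕ C'_i = P_i ⊕ P'_i and thus P'_i = P_i ⊕ C_i ⊕ C'_i.
P'[0]: 216 ⊕ 33 ⊕ 123 = 130.
P'[1]: 167 ⊕ 112 ⊕ 90 = 141.
P'[2]: 176 ⊕ 5 ⊕ 71 = 242.
P'[3]: 168 ⊕ 59 ⊕ 116 = 231.
P'[4]: 144 ⊕ 225 ⊕ 198 = 183.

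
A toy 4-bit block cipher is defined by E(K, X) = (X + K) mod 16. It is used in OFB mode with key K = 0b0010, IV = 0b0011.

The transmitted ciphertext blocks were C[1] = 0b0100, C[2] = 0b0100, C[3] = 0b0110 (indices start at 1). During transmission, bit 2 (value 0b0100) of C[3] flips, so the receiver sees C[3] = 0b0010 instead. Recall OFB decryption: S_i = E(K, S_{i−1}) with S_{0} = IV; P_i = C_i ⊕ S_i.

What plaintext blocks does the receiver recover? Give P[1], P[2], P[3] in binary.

Only C[3] changed, to 0b0010. In OFB, a change in C_i flips the same bit in P_i only; the keystream is unaffected. Decrypting the received ciphertext:
P[1]: S = E(K, 0b0011) = 0b0101; 0b0100 ⊕ 0b0101 = 0b0001.
P[2]: S = E(K, 0b0101) = 0b0111; 0b0100 ⊕ 0b0111 = 0b0011.
P[3]: S = E(K, 0b0111) = 0b1001; 0b0010 ⊕ 0b1001 = 0b1011.
Blocks that differ from the original plaintext: P[3].

P[1] = 0b0001, P[2] = 0b0011, P[3] = 0b1011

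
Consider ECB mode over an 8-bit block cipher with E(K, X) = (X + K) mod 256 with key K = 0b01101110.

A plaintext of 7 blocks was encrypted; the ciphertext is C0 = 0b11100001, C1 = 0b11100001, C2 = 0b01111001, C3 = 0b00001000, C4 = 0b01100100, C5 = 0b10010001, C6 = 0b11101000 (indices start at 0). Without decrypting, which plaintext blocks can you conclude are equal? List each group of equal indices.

ECB encrypts each block independently with the same key, so equal ciphertext blocks imply equal plaintext blocks.
C0 = C1 = 0b11100001, so P0 = P1.

P0 = P1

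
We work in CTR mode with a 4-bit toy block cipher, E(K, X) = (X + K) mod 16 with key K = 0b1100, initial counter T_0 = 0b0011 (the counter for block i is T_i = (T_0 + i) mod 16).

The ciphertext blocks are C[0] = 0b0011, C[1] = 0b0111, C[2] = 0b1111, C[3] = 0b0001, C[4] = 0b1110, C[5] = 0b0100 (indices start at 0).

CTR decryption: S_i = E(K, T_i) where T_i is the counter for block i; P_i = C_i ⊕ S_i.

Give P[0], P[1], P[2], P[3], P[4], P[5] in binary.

P[0]: T = 0b0011, S = E(K, T) = 0b1111; 0b0011 ⊕ 0b1111 = 0b1100.
P[1]: T = 0b0100, S = E(K, T) = 0b0000; 0b0111 ⊕ 0b0000 = 0b0111.
P[2]: T = 0b0101, S = E(K, T) = 0b0001; 0b1111 ⊕ 0b0001 = 0b1110.
P[3]: T = 0b0110, S = E(K, T) = 0b0010; 0b0001 ⊕ 0b0010 = 0b0011.
P[4]: T = 0b0111, S = E(K, T) = 0b0011; 0b1110 ⊕ 0b0011 = 0b1101.
P[5]: T = 0b1000, S = E(K, T) = 0b0100; 0b0100 ⊕ 0b0100 = 0b0000.

P[0] = 0b1100, P[1] = 0b0111, P[2] = 0b1110, P[3] = 0b0011, P[4] = 0b1101, P[5] = 0b0000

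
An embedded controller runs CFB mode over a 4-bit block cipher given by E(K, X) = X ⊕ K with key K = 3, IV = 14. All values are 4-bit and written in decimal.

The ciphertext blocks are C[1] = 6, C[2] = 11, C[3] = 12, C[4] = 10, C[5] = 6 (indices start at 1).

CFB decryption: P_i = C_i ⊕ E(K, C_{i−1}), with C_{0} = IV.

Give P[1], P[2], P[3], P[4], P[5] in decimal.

P[1] = 11, P[2] = 14, P[3] = 4, P[4] = 5, P[5] = 15

P[1]: E(K, 14) = 13; 6 ⊕ 13 = 11.
P[2]: E(K, 6) = 5; 11 ⊕ 5 = 14.
P[3]: E(K, 11) = 8; 12 ⊕ 8 = 4.
P[4]: E(K, 12) = 15; 10 ⊕ 15 = 5.
P[5]: E(K, 10) = 9; 6 ⊕ 9 = 15.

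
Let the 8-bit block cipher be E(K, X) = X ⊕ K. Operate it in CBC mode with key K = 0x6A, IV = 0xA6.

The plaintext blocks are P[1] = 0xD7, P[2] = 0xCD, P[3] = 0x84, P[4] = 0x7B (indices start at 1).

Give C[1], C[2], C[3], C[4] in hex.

CBC encryption: C_i = E(K, P_i ⊕ C_{i−1}), with C_{0} = IV.
C[1]: P[1] ⊕ 0xA6 = 0x71; E(K, 0x71) = 0x1B.
C[2]: P[2] ⊕ 0x1B = 0xD6; E(K, 0xD6) = 0xBC.
C[3]: P[3] ⊕ 0xBC = 0x38; E(K, 0x38) = 0x52.
C[4]: P[4] ⊕ 0x52 = 0x29; E(K, 0x29) = 0x43.

C[1] = 0x1B, C[2] = 0xBC, C[3] = 0x52, C[4] = 0x43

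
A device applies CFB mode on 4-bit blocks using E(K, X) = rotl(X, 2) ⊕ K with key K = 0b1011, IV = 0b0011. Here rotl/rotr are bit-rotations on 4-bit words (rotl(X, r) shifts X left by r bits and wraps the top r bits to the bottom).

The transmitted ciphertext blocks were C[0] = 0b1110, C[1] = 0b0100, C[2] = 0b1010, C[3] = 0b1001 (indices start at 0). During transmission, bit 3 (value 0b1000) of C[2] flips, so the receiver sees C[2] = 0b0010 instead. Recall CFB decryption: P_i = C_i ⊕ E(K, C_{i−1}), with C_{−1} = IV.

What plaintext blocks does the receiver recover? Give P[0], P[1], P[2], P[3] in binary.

Only C[2] changed, to 0b0010. In CFB, a change in C_i flips the same bit in P_i and garbles P_{i+1}. Decrypting the received ciphertext:
P[0]: E(K, 0b0011) = 0b0111; 0b1110 ⊕ 0b0111 = 0b1001.
P[1]: E(K, 0b1110) = 0b0000; 0b0100 ⊕ 0b0000 = 0b0100.
P[2]: E(K, 0b0100) = 0b1010; 0b0010 ⊕ 0b1010 = 0b1000.
P[3]: E(K, 0b0010) = 0b0011; 0b1001 ⊕ 0b0011 = 0b1010.
Blocks that differ from the original plaintext: P[2], P[3].

P[0] = 0b1001, P[1] = 0b0100, P[2] = 0b1000, P[3] = 0b1010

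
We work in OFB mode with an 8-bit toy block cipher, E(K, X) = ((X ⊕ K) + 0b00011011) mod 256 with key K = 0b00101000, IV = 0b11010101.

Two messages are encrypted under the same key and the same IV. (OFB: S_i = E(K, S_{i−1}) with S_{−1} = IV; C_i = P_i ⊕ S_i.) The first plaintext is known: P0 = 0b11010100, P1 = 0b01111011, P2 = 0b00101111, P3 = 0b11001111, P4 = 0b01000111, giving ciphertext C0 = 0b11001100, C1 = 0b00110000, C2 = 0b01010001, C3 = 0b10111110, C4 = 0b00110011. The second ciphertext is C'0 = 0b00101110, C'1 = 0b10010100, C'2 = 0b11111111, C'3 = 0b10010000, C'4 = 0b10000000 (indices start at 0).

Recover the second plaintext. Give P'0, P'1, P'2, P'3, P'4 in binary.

P'0 = 0b00110110, P'1 = 0b11011111, P'2 = 0b10000001, P'3 = 0b11100001, P'4 = 0b11110100

In OFB with a reused IV, both messages share the same keystream S_i, so C_i ⊕ C'_i = P_i ⊕ P'_i and thus P'_i = P_i ⊕ C_i ⊕ C'_i.
P'0: 0b11010100 ⊕ 0b11001100 ⊕ 0b00101110 = 0b00110110.
P'1: 0b01111011 ⊕ 0b00110000 ⊕ 0b10010100 = 0b11011111.
P'2: 0b00101111 ⊕ 0b01010001 ⊕ 0b11111111 = 0b10000001.
P'3: 0b11001111 ⊕ 0b10111110 ⊕ 0b10010000 = 0b11100001.
P'4: 0b01000111 ⊕ 0b00110011 ⊕ 0b10000000 = 0b11110100.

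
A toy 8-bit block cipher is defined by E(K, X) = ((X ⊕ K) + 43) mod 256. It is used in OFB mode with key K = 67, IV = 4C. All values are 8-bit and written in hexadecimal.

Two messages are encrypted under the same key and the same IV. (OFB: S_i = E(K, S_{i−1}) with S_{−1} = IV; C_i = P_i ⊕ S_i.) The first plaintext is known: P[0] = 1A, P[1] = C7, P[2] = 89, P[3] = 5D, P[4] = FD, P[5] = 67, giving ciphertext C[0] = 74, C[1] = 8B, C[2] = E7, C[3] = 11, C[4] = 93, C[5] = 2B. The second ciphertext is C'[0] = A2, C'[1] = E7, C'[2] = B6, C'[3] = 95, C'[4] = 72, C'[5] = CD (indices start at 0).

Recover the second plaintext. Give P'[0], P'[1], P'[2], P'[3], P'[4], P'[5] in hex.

P'[0] = CC, P'[1] = AB, P'[2] = D8, P'[3] = D9, P'[4] = 1C, P'[5] = 81

In OFB with a reused IV, both messages share the same keystream S_i, so C_i ⊕ C'_i = P_i ⊕ P'_i and thus P'_i = P_i ⊕ C_i ⊕ C'_i.
P'[0]: 1A ⊕ 74 ⊕ A2 = CC.
P'[1]: C7 ⊕ 8B ⊕ E7 = AB.
P'[2]: 89 ⊕ E7 ⊕ B6 = D8.
P'[3]: 5D ⊕ 11 ⊕ 95 = D9.
P'[4]: FD ⊕ 93 ⊕ 72 = 1C.
P'[5]: 67 ⊕ 2B ⊕ CD = 81.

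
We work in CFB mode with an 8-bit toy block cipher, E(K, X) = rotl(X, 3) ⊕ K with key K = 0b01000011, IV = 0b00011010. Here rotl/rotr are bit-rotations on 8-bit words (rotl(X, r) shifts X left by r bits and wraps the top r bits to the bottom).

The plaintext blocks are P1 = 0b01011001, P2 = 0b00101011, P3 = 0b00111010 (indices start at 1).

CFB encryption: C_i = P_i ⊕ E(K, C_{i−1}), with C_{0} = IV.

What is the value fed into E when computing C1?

0b00011010

C1: E(K, 0b00011010) = 0b10010011; 0b01011001 ⊕ 0b10010011 = 0b11001010.
So the input to E for block 1 is 0b00011010.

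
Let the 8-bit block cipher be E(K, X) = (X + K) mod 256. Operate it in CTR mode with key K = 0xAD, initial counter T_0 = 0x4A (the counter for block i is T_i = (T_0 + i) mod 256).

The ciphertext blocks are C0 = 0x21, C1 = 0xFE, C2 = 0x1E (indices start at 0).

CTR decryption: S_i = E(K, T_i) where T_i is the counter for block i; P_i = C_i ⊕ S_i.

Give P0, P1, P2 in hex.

P0 = 0xD6, P1 = 0x06, P2 = 0xE7

P0: T = 0x4A, S = E(K, T) = 0xF7; 0x21 ⊕ 0xF7 = 0xD6.
P1: T = 0x4B, S = E(K, T) = 0xF8; 0xFE ⊕ 0xF8 = 0x06.
P2: T = 0x4C, S = E(K, T) = 0xF9; 0x1E ⊕ 0xF9 = 0xE7.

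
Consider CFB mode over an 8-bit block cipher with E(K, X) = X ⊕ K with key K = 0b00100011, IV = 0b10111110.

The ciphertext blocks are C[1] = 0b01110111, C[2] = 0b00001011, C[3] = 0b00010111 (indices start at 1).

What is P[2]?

CFB decryption: P_i = C_i ⊕ E(K, C_{i−1}), with C_{0} = IV.
P[2]: E(K, 0b01110111) = 0b01010100; 0b00001011 ⊕ 0b01010100 = 0b01011111.

P[2] = 0b01011111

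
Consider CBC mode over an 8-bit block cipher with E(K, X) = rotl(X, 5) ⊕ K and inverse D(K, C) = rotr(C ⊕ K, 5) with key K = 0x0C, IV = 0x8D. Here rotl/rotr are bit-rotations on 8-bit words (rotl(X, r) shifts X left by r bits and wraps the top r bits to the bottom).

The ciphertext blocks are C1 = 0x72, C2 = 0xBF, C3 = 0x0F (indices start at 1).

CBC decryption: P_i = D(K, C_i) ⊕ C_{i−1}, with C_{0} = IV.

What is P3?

P3 = 0xA7

P3: D(K, 0x0F) = 0x18; 0x18 ⊕ 0xBF = 0xA7.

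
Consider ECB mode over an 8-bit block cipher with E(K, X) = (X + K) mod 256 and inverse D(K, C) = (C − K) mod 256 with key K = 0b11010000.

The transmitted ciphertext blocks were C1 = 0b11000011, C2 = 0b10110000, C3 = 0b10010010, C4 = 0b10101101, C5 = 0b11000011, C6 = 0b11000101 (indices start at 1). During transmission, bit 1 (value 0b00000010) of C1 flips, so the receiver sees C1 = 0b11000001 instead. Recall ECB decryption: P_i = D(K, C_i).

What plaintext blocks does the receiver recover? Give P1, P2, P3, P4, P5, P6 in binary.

P1 = 0b11110001, P2 = 0b11100000, P3 = 0b11000010, P4 = 0b11011101, P5 = 0b11110011, P6 = 0b11110101

Only C1 changed, to 0b11000001. In ECB, a change in C_i affects only P_i. Decrypting the received ciphertext:
P1: D(K, 0b11000001) = 0b11110001.
P2: D(K, 0b10110000) = 0b11100000.
P3: D(K, 0b10010010) = 0b11000010.
P4: D(K, 0b10101101) = 0b11011101.
P5: D(K, 0b11000011) = 0b11110011.
P6: D(K, 0b11000101) = 0b11110101.
Blocks that differ from the original plaintext: P1.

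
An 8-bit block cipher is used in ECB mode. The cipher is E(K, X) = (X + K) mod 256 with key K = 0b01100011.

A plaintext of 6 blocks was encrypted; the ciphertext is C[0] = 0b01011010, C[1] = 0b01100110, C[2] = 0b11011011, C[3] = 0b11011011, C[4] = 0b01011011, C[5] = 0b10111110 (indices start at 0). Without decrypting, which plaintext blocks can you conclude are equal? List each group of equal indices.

ECB encrypts each block independently with the same key, so equal ciphertext blocks imply equal plaintext blocks.
C[2] = C[3] = 0b11011011, so P[2] = P[3].

P[2] = P[3]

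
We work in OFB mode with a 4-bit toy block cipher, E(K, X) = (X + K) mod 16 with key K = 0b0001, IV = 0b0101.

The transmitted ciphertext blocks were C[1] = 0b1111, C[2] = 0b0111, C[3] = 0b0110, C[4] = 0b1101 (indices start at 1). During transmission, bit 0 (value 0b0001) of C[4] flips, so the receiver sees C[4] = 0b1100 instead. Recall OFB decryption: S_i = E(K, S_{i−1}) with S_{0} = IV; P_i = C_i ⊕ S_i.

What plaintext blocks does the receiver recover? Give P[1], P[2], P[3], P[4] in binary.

Only C[4] changed, to 0b1100. In OFB, a change in C_i flips the same bit in P_i only; the keystream is unaffected. Decrypting the received ciphertext:
P[1]: S = E(K, 0b0101) = 0b0110; 0b1111 ⊕ 0b0110 = 0b1001.
P[2]: S = E(K, 0b0110) = 0b0111; 0b0111 ⊕ 0b0111 = 0b0000.
P[3]: S = E(K, 0b0111) = 0b1000; 0b0110 ⊕ 0b1000 = 0b1110.
P[4]: S = E(K, 0b1000) = 0b1001; 0b1100 ⊕ 0b1001 = 0b0101.
Blocks that differ from the original plaintext: P[4].

P[1] = 0b1001, P[2] = 0b0000, P[3] = 0b1110, P[4] = 0b0101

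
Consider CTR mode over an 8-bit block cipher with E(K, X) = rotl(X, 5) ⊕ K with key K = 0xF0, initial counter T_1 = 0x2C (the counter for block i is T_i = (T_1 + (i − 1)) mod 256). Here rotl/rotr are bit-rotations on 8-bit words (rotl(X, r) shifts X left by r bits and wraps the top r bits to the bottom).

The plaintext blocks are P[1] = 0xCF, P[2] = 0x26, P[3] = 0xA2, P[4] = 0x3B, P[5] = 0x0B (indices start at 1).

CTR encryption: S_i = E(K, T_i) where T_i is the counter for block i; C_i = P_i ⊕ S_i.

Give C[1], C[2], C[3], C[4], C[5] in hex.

C[1]: T = 0x2C, S = E(K, T) = 0x75; 0xCF ⊕ 0x75 = 0xBA.
C[2]: T = 0x2D, S = E(K, T) = 0x55; 0x26 ⊕ 0x55 = 0x73.
C[3]: T = 0x2E, S = E(K, T) = 0x35; 0xA2 ⊕ 0x35 = 0x97.
C[4]: T = 0x2F, S = E(K, T) = 0x15; 0x3B ⊕ 0x15 = 0x2E.
C[5]: T = 0x30, S = E(K, T) = 0xF6; 0x0B ⊕ 0xF6 = 0xFD.

C[1] = 0xBA, C[2] = 0x73, C[3] = 0x97, C[4] = 0x2E, C[5] = 0xFD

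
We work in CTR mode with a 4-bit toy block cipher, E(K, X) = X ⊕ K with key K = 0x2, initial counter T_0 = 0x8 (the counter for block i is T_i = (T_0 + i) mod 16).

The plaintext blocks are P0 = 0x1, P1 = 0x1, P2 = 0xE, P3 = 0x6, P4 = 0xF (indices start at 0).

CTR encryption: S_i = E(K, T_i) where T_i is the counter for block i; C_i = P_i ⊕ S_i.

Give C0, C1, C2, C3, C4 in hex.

C0: T = 0x8, S = E(K, T) = 0xA; 0x1 ⊕ 0xA = 0xB.
C1: T = 0x9, S = E(K, T) = 0xB; 0x1 ⊕ 0xB = 0xA.
C2: T = 0xA, S = E(K, T) = 0x8; 0xE ⊕ 0x8 = 0x6.
C3: T = 0xB, S = E(K, T) = 0x9; 0x6 ⊕ 0x9 = 0xF.
C4: T = 0xC, S = E(K, T) = 0xE; 0xF ⊕ 0xE = 0x1.

C0 = 0xB, C1 = 0xA, C2 = 0x6, C3 = 0xF, C4 = 0x1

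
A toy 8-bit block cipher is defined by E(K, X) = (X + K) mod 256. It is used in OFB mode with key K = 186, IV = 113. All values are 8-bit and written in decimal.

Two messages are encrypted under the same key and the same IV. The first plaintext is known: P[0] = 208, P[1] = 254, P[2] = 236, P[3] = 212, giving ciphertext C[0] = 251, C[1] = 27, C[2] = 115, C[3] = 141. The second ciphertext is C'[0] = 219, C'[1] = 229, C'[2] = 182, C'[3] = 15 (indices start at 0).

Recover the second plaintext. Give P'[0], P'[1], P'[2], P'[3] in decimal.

P'[0] = 240, P'[1] = 0, P'[2] = 41, P'[3] = 86

In OFB with a reused IV, both messages share the same keystream S_i, so C_i ⊕ C'_i = P_i ⊕ P'_i and thus P'_i = P_i ⊕ C_i ⊕ C'_i.
P'[0]: 208 ⊕ 251 ⊕ 219 = 240.
P'[1]: 254 ⊕ 27 ⊕ 229 = 0.
P'[2]: 236 ⊕ 115 ⊕ 182 = 41.
P'[3]: 212 ⊕ 141 ⊕ 15 = 86.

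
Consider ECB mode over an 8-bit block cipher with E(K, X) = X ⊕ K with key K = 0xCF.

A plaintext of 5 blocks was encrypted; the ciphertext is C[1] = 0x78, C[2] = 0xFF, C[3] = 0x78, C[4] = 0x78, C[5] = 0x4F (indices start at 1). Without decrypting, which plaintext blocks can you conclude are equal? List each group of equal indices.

ECB encrypts each block independently with the same key, so equal ciphertext blocks imply equal plaintext blocks.
C[1] = C[3] = C[4] = 0x78, so P[1] = P[3] = P[4].

P[1] = P[3] = P[4]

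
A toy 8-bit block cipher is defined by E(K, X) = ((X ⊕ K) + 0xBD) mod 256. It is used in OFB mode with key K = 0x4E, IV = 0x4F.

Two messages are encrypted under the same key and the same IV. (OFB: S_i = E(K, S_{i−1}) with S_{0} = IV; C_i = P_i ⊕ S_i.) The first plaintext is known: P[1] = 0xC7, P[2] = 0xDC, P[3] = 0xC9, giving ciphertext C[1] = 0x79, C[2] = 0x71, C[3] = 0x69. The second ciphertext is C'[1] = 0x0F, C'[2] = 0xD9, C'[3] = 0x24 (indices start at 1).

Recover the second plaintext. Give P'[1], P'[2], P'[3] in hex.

P'[1] = 0xB1, P'[2] = 0x74, P'[3] = 0x84

In OFB with a reused IV, both messages share the same keystream S_i, so C_i ⊕ C'_i = P_i ⊕ P'_i and thus P'_i = P_i ⊕ C_i ⊕ C'_i.
P'[1]: 0xC7 ⊕ 0x79 ⊕ 0x0F = 0xB1.
P'[2]: 0xDC ⊕ 0x71 ⊕ 0xD9 = 0x74.
P'[3]: 0xC9 ⊕ 0x69 ⊕ 0x24 = 0x84.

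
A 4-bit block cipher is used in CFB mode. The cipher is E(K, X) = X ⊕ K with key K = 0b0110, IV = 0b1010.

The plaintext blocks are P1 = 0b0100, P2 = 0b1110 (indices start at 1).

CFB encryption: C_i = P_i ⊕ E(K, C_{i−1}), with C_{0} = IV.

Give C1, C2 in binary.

C1 = 0b1000, C2 = 0b0000

C1: E(K, 0b1010) = 0b1100; 0b0100 ⊕ 0b1100 = 0b1000.
C2: E(K, 0b1000) = 0b1110; 0b1110 ⊕ 0b1110 = 0b0000.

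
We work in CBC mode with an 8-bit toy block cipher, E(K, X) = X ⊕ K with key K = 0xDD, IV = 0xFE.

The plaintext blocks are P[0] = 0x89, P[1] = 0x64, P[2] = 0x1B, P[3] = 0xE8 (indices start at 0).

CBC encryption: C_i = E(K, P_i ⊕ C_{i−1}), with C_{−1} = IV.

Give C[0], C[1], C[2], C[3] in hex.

C[0] = 0xAA, C[1] = 0x13, C[2] = 0xD5, C[3] = 0xE0

C[0]: P[0] ⊕ 0xFE = 0x77; E(K, 0x77) = 0xAA.
C[1]: P[1] ⊕ 0xAA = 0xCE; E(K, 0xCE) = 0x13.
C[2]: P[2] ⊕ 0x13 = 0x08; E(K, 0x08) = 0xD5.
C[3]: P[3] ⊕ 0xD5 = 0x3D; E(K, 0x3D) = 0xE0.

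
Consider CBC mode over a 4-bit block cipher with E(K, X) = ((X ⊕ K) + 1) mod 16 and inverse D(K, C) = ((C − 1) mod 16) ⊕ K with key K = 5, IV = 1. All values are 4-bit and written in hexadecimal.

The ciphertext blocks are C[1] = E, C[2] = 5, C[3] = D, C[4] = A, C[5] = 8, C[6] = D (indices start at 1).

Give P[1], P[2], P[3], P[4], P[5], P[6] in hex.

P[1] = 9, P[2] = F, P[3] = C, P[4] = 1, P[5] = 8, P[6] = 1

CBC decryption: P_i = D(K, C_i) ⊕ C_{i−1}, with C_{0} = IV.
P[1]: D(K, E) = 8; 8 ⊕ 1 = 9.
P[2]: D(K, 5) = 1; 1 ⊕ E = F.
P[3]: D(K, D) = 9; 9 ⊕ 5 = C.
P[4]: D(K, A) = C; C ⊕ D = 1.
P[5]: D(K, 8) = 2; 2 ⊕ A = 8.
P[6]: D(K, D) = 9; 9 ⊕ 8 = 1.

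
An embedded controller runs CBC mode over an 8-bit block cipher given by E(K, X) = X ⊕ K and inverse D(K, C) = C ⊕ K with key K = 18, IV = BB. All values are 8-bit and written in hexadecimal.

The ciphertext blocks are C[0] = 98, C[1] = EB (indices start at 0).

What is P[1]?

P[1] = 6B

CBC decryption: P_i = D(K, C_i) ⊕ C_{i−1}, with C_{−1} = IV.
P[1]: D(K, EB) = F3; F3 ⊕ 98 = 6B.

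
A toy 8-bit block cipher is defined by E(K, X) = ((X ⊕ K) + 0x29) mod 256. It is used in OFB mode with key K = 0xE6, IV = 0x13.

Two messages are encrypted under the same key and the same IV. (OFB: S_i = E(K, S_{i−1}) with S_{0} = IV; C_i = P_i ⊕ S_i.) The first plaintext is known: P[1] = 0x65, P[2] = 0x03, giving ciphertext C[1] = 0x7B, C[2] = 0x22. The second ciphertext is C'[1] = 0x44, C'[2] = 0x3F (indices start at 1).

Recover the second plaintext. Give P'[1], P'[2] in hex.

In OFB with a reused IV, both messages share the same keystream S_i, so C_i ⊕ C'_i = P_i ⊕ P'_i and thus P'_i = P_i ⊕ C_i ⊕ C'_i.
P'[1]: 0x65 ⊕ 0x7B ⊕ 0x44 = 0x5A.
P'[2]: 0x03 ⊕ 0x22 ⊕ 0x3F = 0x1E.

P'[1] = 0x5A, P'[2] = 0x1E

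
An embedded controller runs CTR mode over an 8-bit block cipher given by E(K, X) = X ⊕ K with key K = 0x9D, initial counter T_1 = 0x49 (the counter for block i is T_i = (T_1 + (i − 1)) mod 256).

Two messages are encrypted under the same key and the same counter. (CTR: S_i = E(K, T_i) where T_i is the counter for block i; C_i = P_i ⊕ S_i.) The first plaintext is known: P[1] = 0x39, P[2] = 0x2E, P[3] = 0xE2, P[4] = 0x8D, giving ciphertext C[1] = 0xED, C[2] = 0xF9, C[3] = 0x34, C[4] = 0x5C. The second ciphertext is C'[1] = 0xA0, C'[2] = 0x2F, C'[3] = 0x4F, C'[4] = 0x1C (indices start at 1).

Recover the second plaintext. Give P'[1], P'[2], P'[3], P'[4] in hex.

P'[1] = 0x74, P'[2] = 0xF8, P'[3] = 0x99, P'[4] = 0xCD

In CTR with a reused counter, both messages share the same keystream S_i, so C_i ⊕ C'_i = P_i ⊕ P'_i and thus P'_i = P_i ⊕ C_i ⊕ C'_i.
P'[1]: 0x39 ⊕ 0xED ⊕ 0xA0 = 0x74.
P'[2]: 0x2E ⊕ 0xF9 ⊕ 0x2F = 0xF8.
P'[3]: 0xE2 ⊕ 0x34 ⊕ 0x4F = 0x99.
P'[4]: 0x8D ⊕ 0x5C ⊕ 0x1C = 0xCD.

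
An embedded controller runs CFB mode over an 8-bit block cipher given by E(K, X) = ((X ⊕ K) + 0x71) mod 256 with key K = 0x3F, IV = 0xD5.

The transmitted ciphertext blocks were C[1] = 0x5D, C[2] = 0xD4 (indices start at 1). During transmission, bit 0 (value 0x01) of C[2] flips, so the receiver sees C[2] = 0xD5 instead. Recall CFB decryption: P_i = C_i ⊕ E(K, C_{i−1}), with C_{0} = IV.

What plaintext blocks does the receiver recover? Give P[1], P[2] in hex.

Only C[2] changed, to 0xD5. In CFB, a change in C_i flips the same bit in P_i and garbles P_{i+1}. Decrypting the received ciphertext:
P[1]: E(K, 0xD5) = 0x5B; 0x5D ⊕ 0x5B = 0x06.
P[2]: E(K, 0x5D) = 0xD3; 0xD5 ⊕ 0xD3 = 0x06.
Blocks that differ from the original plaintext: P[2].

P[1] = 0x06, P[2] = 0x06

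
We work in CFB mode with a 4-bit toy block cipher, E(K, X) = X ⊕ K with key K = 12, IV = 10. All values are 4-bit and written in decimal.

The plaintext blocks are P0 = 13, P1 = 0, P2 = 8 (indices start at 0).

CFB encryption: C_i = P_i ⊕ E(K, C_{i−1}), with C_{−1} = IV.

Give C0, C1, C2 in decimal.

C0 = 11, C1 = 7, C2 = 3

C0: E(K, 10) = 6; 13 ⊕ 6 = 11.
C1: E(K, 11) = 7; 0 ⊕ 7 = 7.
C2: E(K, 7) = 11; 8 ⊕ 11 = 3.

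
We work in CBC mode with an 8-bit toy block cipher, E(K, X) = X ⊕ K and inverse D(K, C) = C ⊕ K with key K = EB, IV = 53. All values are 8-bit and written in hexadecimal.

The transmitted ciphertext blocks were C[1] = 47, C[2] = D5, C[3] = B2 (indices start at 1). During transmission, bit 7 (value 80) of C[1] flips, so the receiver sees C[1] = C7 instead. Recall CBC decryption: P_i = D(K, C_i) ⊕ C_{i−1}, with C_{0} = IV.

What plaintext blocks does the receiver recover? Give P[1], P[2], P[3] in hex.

P[1] = 7F, P[2] = F9, P[3] = 8C

Only C[1] changed, to C7. In CBC, a change in C_i garbles P_i and flips the same bit in P_{i+1}. Decrypting the received ciphertext:
P[1]: D(K, C7) = 2C; 2C ⊕ 53 = 7F.
P[2]: D(K, D5) = 3E; 3E ⊕ C7 = F9.
P[3]: D(K, B2) = 59; 59 ⊕ D5 = 8C.
Blocks that differ from the original plaintext: P[1], P[2].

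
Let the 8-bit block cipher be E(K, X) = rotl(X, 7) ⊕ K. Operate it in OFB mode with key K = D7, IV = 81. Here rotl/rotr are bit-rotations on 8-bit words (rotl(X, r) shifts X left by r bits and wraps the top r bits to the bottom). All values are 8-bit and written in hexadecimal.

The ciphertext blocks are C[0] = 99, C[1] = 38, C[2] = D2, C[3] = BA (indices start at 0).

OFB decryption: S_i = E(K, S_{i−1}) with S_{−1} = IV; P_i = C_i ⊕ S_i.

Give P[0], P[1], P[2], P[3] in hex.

P[0] = 8E, P[1] = 64, P[2] = 2B, P[3] = 91

P[0]: S = E(K, 81) = 17; 99 ⊕ 17 = 8E.
P[1]: S = E(K, 17) = 5C; 38 ⊕ 5C = 64.
P[2]: S = E(K, 5C) = F9; D2 ⊕ F9 = 2B.
P[3]: S = E(K, F9) = 2B; BA ⊕ 2B = 91.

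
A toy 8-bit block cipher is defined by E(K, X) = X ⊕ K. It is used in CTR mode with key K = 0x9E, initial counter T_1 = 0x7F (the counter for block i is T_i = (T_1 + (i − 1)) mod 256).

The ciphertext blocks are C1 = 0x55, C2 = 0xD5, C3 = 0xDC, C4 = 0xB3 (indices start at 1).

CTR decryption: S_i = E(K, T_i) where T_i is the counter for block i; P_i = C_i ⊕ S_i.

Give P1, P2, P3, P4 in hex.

P1 = 0xB4, P2 = 0xCB, P3 = 0xC3, P4 = 0xAF

P1: T = 0x7F, S = E(K, T) = 0xE1; 0x55 ⊕ 0xE1 = 0xB4.
P2: T = 0x80, S = E(K, T) = 0x1E; 0xD5 ⊕ 0x1E = 0xCB.
P3: T = 0x81, S = E(K, T) = 0x1F; 0xDC ⊕ 0x1F = 0xC3.
P4: T = 0x82, S = E(K, T) = 0x1C; 0xB3 ⊕ 0x1C = 0xAF.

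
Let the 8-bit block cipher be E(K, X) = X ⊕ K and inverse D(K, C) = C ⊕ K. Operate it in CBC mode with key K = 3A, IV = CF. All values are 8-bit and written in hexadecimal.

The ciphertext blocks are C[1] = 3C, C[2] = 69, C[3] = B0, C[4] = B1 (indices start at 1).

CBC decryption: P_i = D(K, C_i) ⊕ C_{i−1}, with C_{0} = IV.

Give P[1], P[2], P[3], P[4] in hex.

P[1] = C9, P[2] = 6F, P[3] = E3, P[4] = 3B

P[1]: D(K, 3C) = 06; 06 ⊕ CF = C9.
P[2]: D(K, 69) = 53; 53 ⊕ 3C = 6F.
P[3]: D(K, B0) = 8A; 8A ⊕ 69 = E3.
P[4]: D(K, B1) = 8B; 8B ⊕ B0 = 3B.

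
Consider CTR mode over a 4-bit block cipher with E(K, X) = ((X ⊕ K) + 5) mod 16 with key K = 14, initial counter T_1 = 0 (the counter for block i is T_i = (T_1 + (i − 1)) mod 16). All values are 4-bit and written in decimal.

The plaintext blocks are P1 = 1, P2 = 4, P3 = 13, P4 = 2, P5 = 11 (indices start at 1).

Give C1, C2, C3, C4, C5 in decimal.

CTR encryption: S_i = E(K, T_i) where T_i is the counter for block i; C_i = P_i ⊕ S_i.
C1: T = 0, S = E(K, T) = 3; 1 ⊕ 3 = 2.
C2: T = 1, S = E(K, T) = 4; 4 ⊕ 4 = 0.
C3: T = 2, S = E(K, T) = 1; 13 ⊕ 1 = 12.
C4: T = 3, S = E(K, T) = 2; 2 ⊕ 2 = 0.
C5: T = 4, S = E(K, T) = 15; 11 ⊕ 15 = 4.

C1 = 2, C2 = 0, C3 = 12, C4 = 0, C5 = 4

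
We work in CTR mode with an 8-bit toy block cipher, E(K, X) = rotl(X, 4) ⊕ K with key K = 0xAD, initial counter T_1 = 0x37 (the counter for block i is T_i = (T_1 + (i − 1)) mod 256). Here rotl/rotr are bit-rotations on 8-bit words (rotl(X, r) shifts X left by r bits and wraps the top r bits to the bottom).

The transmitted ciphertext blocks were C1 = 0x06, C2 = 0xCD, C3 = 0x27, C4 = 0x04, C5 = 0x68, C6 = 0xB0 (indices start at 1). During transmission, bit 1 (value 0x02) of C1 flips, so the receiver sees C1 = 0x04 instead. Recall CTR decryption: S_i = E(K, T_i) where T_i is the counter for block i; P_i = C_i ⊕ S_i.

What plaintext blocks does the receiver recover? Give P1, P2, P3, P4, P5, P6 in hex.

P1 = 0xDA, P2 = 0xE3, P3 = 0x19, P4 = 0x0A, P5 = 0x76, P6 = 0xDE

Only C1 changed, to 0x04. In CTR, a change in C_i flips the same bit in P_i only; the keystream is unaffected. Decrypting the received ciphertext:
P1: T = 0x37, S = E(K, T) = 0xDE; 0x04 ⊕ 0xDE = 0xDA.
P2: T = 0x38, S = E(K, T) = 0x2E; 0xCD ⊕ 0x2E = 0xE3.
P3: T = 0x39, S = E(K, T) = 0x3E; 0x27 ⊕ 0x3E = 0x19.
P4: T = 0x3A, S = E(K, T) = 0x0E; 0x04 ⊕ 0x0E = 0x0A.
P5: T = 0x3B, S = E(K, T) = 0x1E; 0x68 ⊕ 0x1E = 0x76.
P6: T = 0x3C, S = E(K, T) = 0x6E; 0xB0 ⊕ 0x6E = 0xDE.
Blocks that differ from the original plaintext: P1.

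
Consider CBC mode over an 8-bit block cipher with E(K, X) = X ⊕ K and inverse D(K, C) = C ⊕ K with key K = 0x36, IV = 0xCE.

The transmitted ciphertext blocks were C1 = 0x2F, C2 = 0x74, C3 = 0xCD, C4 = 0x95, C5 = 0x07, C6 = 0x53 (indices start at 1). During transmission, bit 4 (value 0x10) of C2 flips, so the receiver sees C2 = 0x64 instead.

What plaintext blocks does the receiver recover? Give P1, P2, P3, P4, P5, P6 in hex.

P1 = 0xD7, P2 = 0x7D, P3 = 0x9F, P4 = 0x6E, P5 = 0xA4, P6 = 0x62

CBC decryption: P_i = D(K, C_i) ⊕ C_{i−1}, with C_{0} = IV.
Only C2 changed, to 0x64. In CBC, a change in C_i garbles P_i and flips the same bit in P_{i+1}. Decrypting the received ciphertext:
P1: D(K, 0x2F) = 0x19; 0x19 ⊕ 0xCE = 0xD7.
P2: D(K, 0x64) = 0x52; 0x52 ⊕ 0x2F = 0x7D.
P3: D(K, 0xCD) = 0xFB; 0xFB ⊕ 0x64 = 0x9F.
P4: D(K, 0x95) = 0xA3; 0xA3 ⊕ 0xCD = 0x6E.
P5: D(K, 0x07) = 0x31; 0x31 ⊕ 0x95 = 0xA4.
P6: D(K, 0x53) = 0x65; 0x65 ⊕ 0x07 = 0x62.
Blocks that differ from the original plaintext: P2, P3.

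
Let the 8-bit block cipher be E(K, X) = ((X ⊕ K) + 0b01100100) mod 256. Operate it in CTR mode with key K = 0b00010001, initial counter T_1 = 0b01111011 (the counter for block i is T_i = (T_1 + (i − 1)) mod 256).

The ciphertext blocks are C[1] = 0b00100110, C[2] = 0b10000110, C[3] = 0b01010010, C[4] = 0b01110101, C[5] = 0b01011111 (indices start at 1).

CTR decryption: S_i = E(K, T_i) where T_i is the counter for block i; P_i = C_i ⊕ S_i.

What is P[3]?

P[3] = 0b10000010

P[3]: T = 0b01111101, S = E(K, T) = 0b11010000; 0b01010010 ⊕ 0b11010000 = 0b10000010.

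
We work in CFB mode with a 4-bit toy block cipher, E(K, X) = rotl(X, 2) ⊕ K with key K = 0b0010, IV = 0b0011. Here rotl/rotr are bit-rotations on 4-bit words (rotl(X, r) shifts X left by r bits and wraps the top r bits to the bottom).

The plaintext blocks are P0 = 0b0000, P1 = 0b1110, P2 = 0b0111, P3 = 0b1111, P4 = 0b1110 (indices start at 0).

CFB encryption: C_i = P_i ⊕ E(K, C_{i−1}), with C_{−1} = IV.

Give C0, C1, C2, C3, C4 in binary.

C0: E(K, 0b0011) = 0b1110; 0b0000 ⊕ 0b1110 = 0b1110.
C1: E(K, 0b1110) = 0b1001; 0b1110 ⊕ 0b1001 = 0b0111.
C2: E(K, 0b0111) = 0b1111; 0b0111 ⊕ 0b1111 = 0b1000.
C3: E(K, 0b1000) = 0b0000; 0b1111 ⊕ 0b0000 = 0b1111.
C4: E(K, 0b1111) = 0b1101; 0b1110 ⊕ 0b1101 = 0b0011.

C0 = 0b1110, C1 = 0b0111, C2 = 0b1000, C3 = 0b1111, C4 = 0b0011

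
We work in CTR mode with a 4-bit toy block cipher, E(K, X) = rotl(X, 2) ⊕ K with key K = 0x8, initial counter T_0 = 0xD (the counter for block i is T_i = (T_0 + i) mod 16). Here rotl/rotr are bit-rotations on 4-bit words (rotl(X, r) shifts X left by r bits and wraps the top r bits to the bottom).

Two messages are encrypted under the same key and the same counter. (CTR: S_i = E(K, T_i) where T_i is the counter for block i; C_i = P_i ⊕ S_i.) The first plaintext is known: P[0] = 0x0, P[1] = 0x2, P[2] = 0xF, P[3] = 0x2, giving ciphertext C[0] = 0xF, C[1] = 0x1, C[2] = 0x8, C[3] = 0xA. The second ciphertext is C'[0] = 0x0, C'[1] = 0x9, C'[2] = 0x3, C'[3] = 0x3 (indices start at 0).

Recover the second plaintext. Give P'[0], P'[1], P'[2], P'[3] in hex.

In CTR with a reused counter, both messages share the same keystream S_i, so C_i ⊕ C'_i = P_i ⊕ P'_i and thus P'_i = P_i ⊕ C_i ⊕ C'_i.
P'[0]: 0x0 ⊕ 0xF ⊕ 0x0 = 0xF.
P'[1]: 0x2 ⊕ 0x1 ⊕ 0x9 = 0xA.
P'[2]: 0xF ⊕ 0x8 ⊕ 0x3 = 0x4.
P'[3]: 0x2 ⊕ 0xA ⊕ 0x3 = 0xB.

P'[0] = 0xF, P'[1] = 0xA, P'[2] = 0x4, P'[3] = 0xB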